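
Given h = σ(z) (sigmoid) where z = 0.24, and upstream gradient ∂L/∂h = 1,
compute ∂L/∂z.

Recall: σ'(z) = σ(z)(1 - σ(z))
∂L/∂z = 0.2464

σ(0.24) = 0.5597
σ'(0.24) = σ(0.24)(1 - σ(0.24)) = 0.5597 × 0.4403 = 0.2464
∂L/∂z = ∂L/∂h · σ'(z) = 1 × 0.2464 = 0.2464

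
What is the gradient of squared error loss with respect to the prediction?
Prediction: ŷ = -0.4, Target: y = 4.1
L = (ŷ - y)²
∂L/∂ŷ = -9.0

∂L/∂ŷ = 2(ŷ - y) = 2(-0.4 - 4.1) = 2(-4.5) = -9.0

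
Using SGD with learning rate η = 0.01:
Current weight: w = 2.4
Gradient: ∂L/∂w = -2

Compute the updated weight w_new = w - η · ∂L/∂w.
w_new = 2.42

w_new = w - η·∂L/∂w = 2.4 - 0.01×(-2) = 2.4 - (-0.02) = 2.42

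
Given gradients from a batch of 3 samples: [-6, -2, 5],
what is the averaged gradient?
Average gradient = -1

Average = (1/3)(-6 + -2 + 5) = -3/3 = -1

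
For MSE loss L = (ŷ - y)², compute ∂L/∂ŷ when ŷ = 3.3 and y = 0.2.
∂L/∂ŷ = 6.2

∂L/∂ŷ = 2(ŷ - y) = 2(3.3 - 0.2) = 2(3.1) = 6.2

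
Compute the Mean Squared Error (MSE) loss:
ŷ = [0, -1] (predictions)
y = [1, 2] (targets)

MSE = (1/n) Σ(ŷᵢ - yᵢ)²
MSE = 5

MSE = (1/2)((0-1)² + (-1-2)²) = (1/2)(1 + 9) = 5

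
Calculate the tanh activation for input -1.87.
-0.9536

tanh(-1.87) = (e^(-1.87) - e^(1.87))/(e^(-1.87) + e^(1.87)) = -0.9536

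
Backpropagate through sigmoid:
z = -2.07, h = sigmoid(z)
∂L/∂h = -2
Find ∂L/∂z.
∂L/∂z = -0.199

σ(-2.07) = 0.112
σ'(-2.07) = σ(-2.07)(1 - σ(-2.07)) = 0.112 × 0.888 = 0.09949
∂L/∂z = ∂L/∂h · σ'(z) = -2 × 0.09949 = -0.199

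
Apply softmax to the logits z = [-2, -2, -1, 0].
p = [0.0826, 0.0826, 0.2245, 0.6103]

exp(z) = [0.1353, 0.1353, 0.3679, 1]
Sum = 1.639
p = [0.0826, 0.0826, 0.2245, 0.6103]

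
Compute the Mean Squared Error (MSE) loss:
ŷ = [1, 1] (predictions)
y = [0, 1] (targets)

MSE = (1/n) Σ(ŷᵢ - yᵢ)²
MSE = 0.5

MSE = (1/2)((1-0)² + (1-1)²) = (1/2)(1 + 0) = 0.5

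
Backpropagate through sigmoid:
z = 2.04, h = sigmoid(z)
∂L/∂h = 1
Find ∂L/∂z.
∂L/∂z = 0.1018

σ(2.04) = 0.8849
σ'(2.04) = σ(2.04)(1 - σ(2.04)) = 0.8849 × 0.1151 = 0.1018
∂L/∂z = ∂L/∂h · σ'(z) = 1 × 0.1018 = 0.1018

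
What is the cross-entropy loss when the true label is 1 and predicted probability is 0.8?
L = 0.2231

L = -1·log(0.8) - 0·log(0.2) = -log(0.8) = 0.2231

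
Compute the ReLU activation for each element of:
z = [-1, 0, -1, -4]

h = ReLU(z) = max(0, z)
h = [0, 0, 0, 0]

ReLU applied element-wise: max(0,-1)=0, max(0,0)=0, max(0,-1)=0, max(0,-4)=0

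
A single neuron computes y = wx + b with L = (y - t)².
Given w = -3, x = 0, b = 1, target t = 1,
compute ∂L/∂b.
∂L/∂b = 0

y = wx + b = (-3)(0) + 1 = 1
∂L/∂y = 2(y - t) = 2(1 - 1) = 0
∂y/∂b = 1
∂L/∂b = ∂L/∂y · ∂y/∂b = 0 × 1 = 0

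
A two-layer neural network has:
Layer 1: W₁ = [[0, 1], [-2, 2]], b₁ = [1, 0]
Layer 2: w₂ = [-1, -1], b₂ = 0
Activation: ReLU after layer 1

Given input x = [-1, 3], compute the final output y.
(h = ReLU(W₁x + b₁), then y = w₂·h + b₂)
y = -12

Layer 1 pre-activation: z₁ = [4, 8]
After ReLU: h = [4, 8]
Layer 2 output: y = -1×4 + -1×8 + 0 = -12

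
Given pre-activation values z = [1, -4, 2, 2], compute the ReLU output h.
h = [1, 0, 2, 2]

ReLU applied element-wise: max(0,1)=1, max(0,-4)=0, max(0,2)=2, max(0,2)=2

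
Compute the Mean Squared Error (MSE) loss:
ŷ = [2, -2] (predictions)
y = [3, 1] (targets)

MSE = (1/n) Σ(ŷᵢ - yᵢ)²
MSE = 5

MSE = (1/2)((2-3)² + (-2-1)²) = (1/2)(1 + 9) = 5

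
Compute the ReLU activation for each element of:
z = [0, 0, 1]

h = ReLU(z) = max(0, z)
h = [0, 0, 1]

ReLU applied element-wise: max(0,0)=0, max(0,0)=0, max(0,1)=1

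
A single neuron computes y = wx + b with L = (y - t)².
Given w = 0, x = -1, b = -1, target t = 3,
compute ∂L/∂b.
∂L/∂b = -8

y = wx + b = (0)(-1) + -1 = -1
∂L/∂y = 2(y - t) = 2(-1 - 3) = -8
∂y/∂b = 1
∂L/∂b = ∂L/∂y · ∂y/∂b = -8 × 1 = -8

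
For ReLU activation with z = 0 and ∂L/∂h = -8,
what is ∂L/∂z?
∂L/∂z = 0

h = ReLU(0) = 0
At z = 0: ∂h/∂z = 0 (by convention)
∂L/∂z = ∂L/∂h · ∂h/∂z = -8 × 0 = 0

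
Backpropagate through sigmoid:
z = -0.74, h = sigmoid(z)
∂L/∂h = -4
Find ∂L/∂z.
∂L/∂z = -0.8747

σ(-0.74) = 0.323
σ'(-0.74) = σ(-0.74)(1 - σ(-0.74)) = 0.323 × 0.677 = 0.2187
∂L/∂z = ∂L/∂h · σ'(z) = -4 × 0.2187 = -0.8747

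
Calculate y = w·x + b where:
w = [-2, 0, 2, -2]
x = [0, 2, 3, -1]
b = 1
y = 9

y = (-2)(0) + (0)(2) + (2)(3) + (-2)(-1) + 1 = 9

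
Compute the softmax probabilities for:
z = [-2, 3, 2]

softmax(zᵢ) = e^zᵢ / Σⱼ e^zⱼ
p = [0.0049, 0.7275, 0.2676]

exp(z) = [0.1353, 20.09, 7.389]
Sum = 27.61
p = [0.0049, 0.7275, 0.2676]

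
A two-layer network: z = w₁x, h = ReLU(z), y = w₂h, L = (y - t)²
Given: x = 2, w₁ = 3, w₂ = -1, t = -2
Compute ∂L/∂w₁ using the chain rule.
∂L/∂w₁ = 16

Forward pass:
z = w₁x = 3×2 = 6
h = ReLU(6) = 6
y = w₂h = -1×6 = -6

Backward pass:
∂L/∂y = 2(y - t) = 2(-6 - -2) = -8
∂y/∂h = w₂ = -1
∂h/∂z = 1 (ReLU derivative)
∂z/∂w₁ = x = 2

∂L/∂w₁ = -8 × -1 × 1 × 2 = 16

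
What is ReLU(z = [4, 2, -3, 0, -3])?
h = [4, 2, 0, 0, 0]

ReLU applied element-wise: max(0,4)=4, max(0,2)=2, max(0,-3)=0, max(0,0)=0, max(0,-3)=0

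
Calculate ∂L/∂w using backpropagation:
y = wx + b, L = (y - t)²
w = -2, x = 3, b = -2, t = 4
∂L/∂w = -72

y = wx + b = (-2)(3) + -2 = -8
∂L/∂y = 2(y - t) = 2(-8 - 4) = -24
∂y/∂w = x = 3
∂L/∂w = ∂L/∂y · ∂y/∂w = -24 × 3 = -72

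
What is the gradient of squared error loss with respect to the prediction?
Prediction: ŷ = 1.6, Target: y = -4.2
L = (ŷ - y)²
∂L/∂ŷ = 11.6

∂L/∂ŷ = 2(ŷ - y) = 2(1.6 - -4.2) = 2(5.8) = 11.6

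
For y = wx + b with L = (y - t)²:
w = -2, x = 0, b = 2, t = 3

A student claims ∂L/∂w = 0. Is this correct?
Correct

y = (-2)(0) + 2 = 2
∂L/∂y = 2(y - t) = 2(2 - 3) = -2
∂y/∂w = x = 0
∂L/∂w = -2 × 0 = 0

Claimed value: 0
Correct: The correct gradient is 0.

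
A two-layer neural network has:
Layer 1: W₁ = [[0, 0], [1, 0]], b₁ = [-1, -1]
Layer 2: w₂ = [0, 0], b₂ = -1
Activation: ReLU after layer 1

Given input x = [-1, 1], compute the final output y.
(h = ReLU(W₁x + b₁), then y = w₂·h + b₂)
y = -1

Layer 1 pre-activation: z₁ = [-1, -2]
After ReLU: h = [0, 0]
Layer 2 output: y = 0×0 + 0×0 + -1 = -1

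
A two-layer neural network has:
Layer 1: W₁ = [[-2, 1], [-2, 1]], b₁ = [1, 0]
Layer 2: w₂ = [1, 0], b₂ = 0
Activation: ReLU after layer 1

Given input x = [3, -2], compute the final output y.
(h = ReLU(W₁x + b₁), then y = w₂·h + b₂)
y = 0

Layer 1 pre-activation: z₁ = [-7, -8]
After ReLU: h = [0, 0]
Layer 2 output: y = 1×0 + 0×0 + 0 = 0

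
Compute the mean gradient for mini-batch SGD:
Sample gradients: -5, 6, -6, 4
Average gradient = -0.25

Average = (1/4)(-5 + 6 + -6 + 4) = -1/4 = -0.25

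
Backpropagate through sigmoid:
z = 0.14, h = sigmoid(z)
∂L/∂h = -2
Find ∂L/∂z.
∂L/∂z = -0.4976

σ(0.14) = 0.5349
σ'(0.14) = σ(0.14)(1 - σ(0.14)) = 0.5349 × 0.4651 = 0.2488
∂L/∂z = ∂L/∂h · σ'(z) = -2 × 0.2488 = -0.4976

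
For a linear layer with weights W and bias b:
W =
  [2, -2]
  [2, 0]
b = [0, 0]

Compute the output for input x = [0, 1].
y = [-2, 0]

Wx = [2×0 + -2×1, 2×0 + 0×1]
   = [-2, 0]
y = Wx + b = [-2 + 0, 0 + 0] = [-2, 0]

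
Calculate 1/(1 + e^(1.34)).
0.2075

sigmoid(-1.34) = 1/(1 + e^(1.34)) = 1/(1 + 3.819) = 0.2075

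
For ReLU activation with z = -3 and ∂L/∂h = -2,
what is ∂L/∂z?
∂L/∂z = 0

h = ReLU(-3) = 0
Since z < 0: ∂h/∂z = 0
∂L/∂z = ∂L/∂h · ∂h/∂z = -2 × 0 = 0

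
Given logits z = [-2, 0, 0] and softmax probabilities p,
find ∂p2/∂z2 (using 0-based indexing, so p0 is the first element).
∂p2/∂z2 = 0.249

p = softmax(z) = [0.06338, 0.4683, 0.4683]
p2 = 0.4683

∂p2/∂z2 = p2(1 - p2) = 0.4683 × (1 - 0.4683) = 0.249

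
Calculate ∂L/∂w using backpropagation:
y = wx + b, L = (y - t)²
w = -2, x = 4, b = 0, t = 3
∂L/∂w = -88

y = wx + b = (-2)(4) + 0 = -8
∂L/∂y = 2(y - t) = 2(-8 - 3) = -22
∂y/∂w = x = 4
∂L/∂w = ∂L/∂y · ∂y/∂w = -22 × 4 = -88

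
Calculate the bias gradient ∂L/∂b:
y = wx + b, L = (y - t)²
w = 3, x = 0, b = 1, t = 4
∂L/∂b = -6

y = wx + b = (3)(0) + 1 = 1
∂L/∂y = 2(y - t) = 2(1 - 4) = -6
∂y/∂b = 1
∂L/∂b = ∂L/∂y · ∂y/∂b = -6 × 1 = -6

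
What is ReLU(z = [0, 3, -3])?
h = [0, 3, 0]

ReLU applied element-wise: max(0,0)=0, max(0,3)=3, max(0,-3)=0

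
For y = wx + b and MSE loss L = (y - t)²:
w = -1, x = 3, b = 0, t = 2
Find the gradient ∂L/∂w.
∂L/∂w = -30

y = wx + b = (-1)(3) + 0 = -3
∂L/∂y = 2(y - t) = 2(-3 - 2) = -10
∂y/∂w = x = 3
∂L/∂w = ∂L/∂y · ∂y/∂w = -10 × 3 = -30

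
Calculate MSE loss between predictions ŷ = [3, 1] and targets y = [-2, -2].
MSE = 17

MSE = (1/2)((3--2)² + (1--2)²) = (1/2)(25 + 9) = 17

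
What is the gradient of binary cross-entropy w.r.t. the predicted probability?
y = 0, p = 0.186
∂L/∂p = 1.229

∂L/∂p = -y/p + (1-y)/(1-p) = 0 + 1/0.814 = 1.229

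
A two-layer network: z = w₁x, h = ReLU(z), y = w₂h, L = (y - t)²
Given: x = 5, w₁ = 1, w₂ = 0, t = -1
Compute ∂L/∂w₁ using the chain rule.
∂L/∂w₁ = 0

Forward pass:
z = w₁x = 1×5 = 5
h = ReLU(5) = 5
y = w₂h = 0×5 = 0

Backward pass:
∂L/∂y = 2(y - t) = 2(0 - -1) = 2
∂y/∂h = w₂ = 0
∂h/∂z = 1 (ReLU derivative)
∂z/∂w₁ = x = 5

∂L/∂w₁ = 2 × 0 × 1 × 5 = 0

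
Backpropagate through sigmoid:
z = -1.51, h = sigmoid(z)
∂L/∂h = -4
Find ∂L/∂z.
∂L/∂z = -0.5928

σ(-1.51) = 0.1809
σ'(-1.51) = σ(-1.51)(1 - σ(-1.51)) = 0.1809 × 0.8191 = 0.1482
∂L/∂z = ∂L/∂h · σ'(z) = -4 × 0.1482 = -0.5928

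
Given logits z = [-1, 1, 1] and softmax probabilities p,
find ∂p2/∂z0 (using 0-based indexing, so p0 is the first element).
∂p2/∂z0 = -0.02968

p = softmax(z) = [0.06338, 0.4683, 0.4683]
p2 = 0.4683, p0 = 0.06338

∂p2/∂z0 = -p2 × p0 = -0.4683 × 0.06338 = -0.02968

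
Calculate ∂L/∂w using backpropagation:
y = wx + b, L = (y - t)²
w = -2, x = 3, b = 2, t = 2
∂L/∂w = -36

y = wx + b = (-2)(3) + 2 = -4
∂L/∂y = 2(y - t) = 2(-4 - 2) = -12
∂y/∂w = x = 3
∂L/∂w = ∂L/∂y · ∂y/∂w = -12 × 3 = -36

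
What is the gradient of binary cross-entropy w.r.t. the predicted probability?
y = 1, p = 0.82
∂L/∂p = -1.22

∂L/∂p = -y/p + (1-y)/(1-p) = -1/0.82 + 0 = -1.22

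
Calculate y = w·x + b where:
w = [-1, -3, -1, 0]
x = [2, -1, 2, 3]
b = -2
y = -3

y = (-1)(2) + (-3)(-1) + (-1)(2) + (0)(3) + -2 = -3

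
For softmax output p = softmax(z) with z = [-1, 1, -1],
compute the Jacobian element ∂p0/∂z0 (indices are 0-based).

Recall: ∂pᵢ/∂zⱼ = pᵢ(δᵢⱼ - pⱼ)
∂p0/∂z0 = 0.09516

p = softmax(z) = [0.1065, 0.787, 0.1065]
p0 = 0.1065

∂p0/∂z0 = p0(1 - p0) = 0.1065 × (1 - 0.1065) = 0.09516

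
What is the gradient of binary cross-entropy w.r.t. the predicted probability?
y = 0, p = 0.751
∂L/∂p = 4.016

∂L/∂p = -y/p + (1-y)/(1-p) = 0 + 1/0.249 = 4.016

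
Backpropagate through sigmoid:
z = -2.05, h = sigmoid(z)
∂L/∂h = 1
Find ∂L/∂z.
∂L/∂z = 0.101

σ(-2.05) = 0.1141
σ'(-2.05) = σ(-2.05)(1 - σ(-2.05)) = 0.1141 × 0.8859 = 0.101
∂L/∂z = ∂L/∂h · σ'(z) = 1 × 0.101 = 0.101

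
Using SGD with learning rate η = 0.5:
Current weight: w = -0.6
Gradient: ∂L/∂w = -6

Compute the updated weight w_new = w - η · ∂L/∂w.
w_new = 2.4

w_new = w - η·∂L/∂w = -0.6 - 0.5×(-6) = -0.6 - (-3) = 2.4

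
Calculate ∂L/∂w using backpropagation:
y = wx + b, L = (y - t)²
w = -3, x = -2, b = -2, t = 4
∂L/∂w = 0

y = wx + b = (-3)(-2) + -2 = 4
∂L/∂y = 2(y - t) = 2(4 - 4) = 0
∂y/∂w = x = -2
∂L/∂w = ∂L/∂y · ∂y/∂w = 0 × -2 = 0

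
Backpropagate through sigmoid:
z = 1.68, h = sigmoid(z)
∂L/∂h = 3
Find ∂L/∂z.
∂L/∂z = 0.3972

σ(1.68) = 0.8429
σ'(1.68) = σ(1.68)(1 - σ(1.68)) = 0.8429 × 0.1571 = 0.1324
∂L/∂z = ∂L/∂h · σ'(z) = 3 × 0.1324 = 0.3972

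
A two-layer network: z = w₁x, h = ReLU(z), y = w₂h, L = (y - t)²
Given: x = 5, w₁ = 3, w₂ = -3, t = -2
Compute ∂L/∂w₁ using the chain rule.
∂L/∂w₁ = 1290

Forward pass:
z = w₁x = 3×5 = 15
h = ReLU(15) = 15
y = w₂h = -3×15 = -45

Backward pass:
∂L/∂y = 2(y - t) = 2(-45 - -2) = -86
∂y/∂h = w₂ = -3
∂h/∂z = 1 (ReLU derivative)
∂z/∂w₁ = x = 5

∂L/∂w₁ = -86 × -3 × 1 × 5 = 1290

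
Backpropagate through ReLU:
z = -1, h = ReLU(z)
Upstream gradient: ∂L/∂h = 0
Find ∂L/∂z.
∂L/∂z = 0

h = ReLU(-1) = 0
Since z < 0: ∂h/∂z = 0
∂L/∂z = ∂L/∂h · ∂h/∂z = 0 × 0 = 0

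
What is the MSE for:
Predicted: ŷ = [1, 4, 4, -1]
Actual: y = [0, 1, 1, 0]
MSE = 5

MSE = (1/4)((1-0)² + (4-1)² + (4-1)² + (-1-0)²) = (1/4)(1 + 9 + 9 + 1) = 5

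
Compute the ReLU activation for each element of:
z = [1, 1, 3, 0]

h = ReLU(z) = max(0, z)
h = [1, 1, 3, 0]

ReLU applied element-wise: max(0,1)=1, max(0,1)=1, max(0,3)=3, max(0,0)=0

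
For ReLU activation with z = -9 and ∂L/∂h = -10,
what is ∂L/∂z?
∂L/∂z = 0

h = ReLU(-9) = 0
Since z < 0: ∂h/∂z = 0
∂L/∂z = ∂L/∂h · ∂h/∂z = -10 × 0 = 0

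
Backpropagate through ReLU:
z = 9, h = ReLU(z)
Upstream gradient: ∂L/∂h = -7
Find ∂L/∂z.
∂L/∂z = -7

h = ReLU(9) = 9
Since z > 0: ∂h/∂z = 1
∂L/∂z = ∂L/∂h · ∂h/∂z = -7 × 1 = -7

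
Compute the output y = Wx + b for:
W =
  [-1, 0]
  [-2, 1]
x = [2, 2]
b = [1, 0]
y = [-1, -2]

Wx = [-1×2 + 0×2, -2×2 + 1×2]
   = [-2, -2]
y = Wx + b = [-2 + 1, -2 + 0] = [-1, -2]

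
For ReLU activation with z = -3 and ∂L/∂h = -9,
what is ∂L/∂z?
∂L/∂z = 0

h = ReLU(-3) = 0
Since z < 0: ∂h/∂z = 0
∂L/∂z = ∂L/∂h · ∂h/∂z = -9 × 0 = 0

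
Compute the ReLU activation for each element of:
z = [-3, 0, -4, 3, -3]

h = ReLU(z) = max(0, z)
h = [0, 0, 0, 3, 0]

ReLU applied element-wise: max(0,-3)=0, max(0,0)=0, max(0,-4)=0, max(0,3)=3, max(0,-3)=0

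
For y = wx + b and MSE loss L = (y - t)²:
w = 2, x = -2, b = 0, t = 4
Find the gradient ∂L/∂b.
∂L/∂b = -16

y = wx + b = (2)(-2) + 0 = -4
∂L/∂y = 2(y - t) = 2(-4 - 4) = -16
∂y/∂b = 1
∂L/∂b = ∂L/∂y · ∂y/∂b = -16 × 1 = -16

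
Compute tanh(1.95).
0.9603

tanh(1.95) = (e^(1.95) - e^(-1.95))/(e^(1.95) + e^(-1.95)) = 0.9603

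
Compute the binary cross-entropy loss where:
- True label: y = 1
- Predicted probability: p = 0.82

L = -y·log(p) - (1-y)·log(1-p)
L = 0.1985

L = -1·log(0.82) - 0·log(0.18) = -log(0.82) = 0.1985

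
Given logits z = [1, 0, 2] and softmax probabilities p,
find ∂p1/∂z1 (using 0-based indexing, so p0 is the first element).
∂p1/∂z1 = 0.08193

p = softmax(z) = [0.2447, 0.09003, 0.6652]
p1 = 0.09003

∂p1/∂z1 = p1(1 - p1) = 0.09003 × (1 - 0.09003) = 0.08193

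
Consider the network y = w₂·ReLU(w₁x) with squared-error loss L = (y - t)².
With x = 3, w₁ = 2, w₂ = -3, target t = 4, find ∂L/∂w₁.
∂L/∂w₁ = 396

Forward pass:
z = w₁x = 2×3 = 6
h = ReLU(6) = 6
y = w₂h = -3×6 = -18

Backward pass:
∂L/∂y = 2(y - t) = 2(-18 - 4) = -44
∂y/∂h = w₂ = -3
∂h/∂z = 1 (ReLU derivative)
∂z/∂w₁ = x = 3

∂L/∂w₁ = -44 × -3 × 1 × 3 = 396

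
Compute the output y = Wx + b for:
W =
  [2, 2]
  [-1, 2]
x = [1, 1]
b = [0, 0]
y = [4, 1]

Wx = [2×1 + 2×1, -1×1 + 2×1]
   = [4, 1]
y = Wx + b = [4 + 0, 1 + 0] = [4, 1]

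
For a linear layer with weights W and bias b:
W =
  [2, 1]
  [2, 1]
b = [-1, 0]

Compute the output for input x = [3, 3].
y = [8, 9]

Wx = [2×3 + 1×3, 2×3 + 1×3]
   = [9, 9]
y = Wx + b = [9 + -1, 9 + 0] = [8, 9]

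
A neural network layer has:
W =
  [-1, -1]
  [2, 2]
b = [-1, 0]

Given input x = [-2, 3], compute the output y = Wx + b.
y = [-2, 2]

Wx = [-1×-2 + -1×3, 2×-2 + 2×3]
   = [-1, 2]
y = Wx + b = [-1 + -1, 2 + 0] = [-2, 2]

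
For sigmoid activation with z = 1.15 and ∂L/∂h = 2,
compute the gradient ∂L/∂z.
∂L/∂z = 0.3653

σ(1.15) = 0.7595
σ'(1.15) = σ(1.15)(1 - σ(1.15)) = 0.7595 × 0.2405 = 0.1827
∂L/∂z = ∂L/∂h · σ'(z) = 2 × 0.1827 = 0.3653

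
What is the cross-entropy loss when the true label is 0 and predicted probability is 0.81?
L = 1.661

L = -0·log(0.81) - 1·log(0.19) = -log(0.19) = 1.661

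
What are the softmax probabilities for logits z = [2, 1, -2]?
p = [0.7214, 0.2654, 0.0132]

exp(z) = [7.389, 2.718, 0.1353]
Sum = 10.24
p = [0.7214, 0.2654, 0.0132]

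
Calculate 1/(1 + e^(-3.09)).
0.9565

sigmoid(3.09) = 1/(1 + e^(-3.09)) = 1/(1 + 0.0455) = 0.9565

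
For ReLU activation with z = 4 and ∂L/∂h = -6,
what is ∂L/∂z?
∂L/∂z = -6

h = ReLU(4) = 4
Since z > 0: ∂h/∂z = 1
∂L/∂z = ∂L/∂h · ∂h/∂z = -6 × 1 = -6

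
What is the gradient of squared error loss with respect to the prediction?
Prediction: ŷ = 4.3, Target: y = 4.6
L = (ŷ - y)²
∂L/∂ŷ = -0.6

∂L/∂ŷ = 2(ŷ - y) = 2(4.3 - 4.6) = 2(-0.3) = -0.6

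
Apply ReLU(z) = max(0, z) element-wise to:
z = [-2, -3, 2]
h = [0, 0, 2]

ReLU applied element-wise: max(0,-2)=0, max(0,-3)=0, max(0,2)=2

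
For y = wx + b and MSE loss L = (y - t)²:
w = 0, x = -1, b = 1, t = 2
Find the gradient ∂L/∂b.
∂L/∂b = -2

y = wx + b = (0)(-1) + 1 = 1
∂L/∂y = 2(y - t) = 2(1 - 2) = -2
∂y/∂b = 1
∂L/∂b = ∂L/∂y · ∂y/∂b = -2 × 1 = -2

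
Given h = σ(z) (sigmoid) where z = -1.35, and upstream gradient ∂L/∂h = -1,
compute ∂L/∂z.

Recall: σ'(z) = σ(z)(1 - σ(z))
∂L/∂z = -0.1635

σ(-1.35) = 0.2059
σ'(-1.35) = σ(-1.35)(1 - σ(-1.35)) = 0.2059 × 0.7941 = 0.1635
∂L/∂z = ∂L/∂h · σ'(z) = -1 × 0.1635 = -0.1635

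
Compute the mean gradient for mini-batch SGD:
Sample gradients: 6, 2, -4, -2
Average gradient = 0.5

Average = (1/4)(6 + 2 + -4 + -2) = 2/4 = 0.5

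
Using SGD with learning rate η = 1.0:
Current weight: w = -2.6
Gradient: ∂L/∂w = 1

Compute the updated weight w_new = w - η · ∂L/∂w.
w_new = -3.6

w_new = w - η·∂L/∂w = -2.6 - 1.0×(1) = -2.6 - (1) = -3.6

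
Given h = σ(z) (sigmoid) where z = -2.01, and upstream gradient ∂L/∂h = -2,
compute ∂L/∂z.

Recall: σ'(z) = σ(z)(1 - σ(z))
∂L/∂z = -0.2084

σ(-2.01) = 0.1182
σ'(-2.01) = σ(-2.01)(1 - σ(-2.01)) = 0.1182 × 0.8818 = 0.1042
∂L/∂z = ∂L/∂h · σ'(z) = -2 × 0.1042 = -0.2084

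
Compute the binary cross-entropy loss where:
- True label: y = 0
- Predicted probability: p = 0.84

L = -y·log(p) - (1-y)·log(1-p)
L = 1.833

L = -0·log(0.84) - 1·log(0.16) = -log(0.16) = 1.833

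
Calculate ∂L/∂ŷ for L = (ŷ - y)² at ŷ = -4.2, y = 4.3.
∂L/∂ŷ = -17.0

∂L/∂ŷ = 2(ŷ - y) = 2(-4.2 - 4.3) = 2(-8.5) = -17.0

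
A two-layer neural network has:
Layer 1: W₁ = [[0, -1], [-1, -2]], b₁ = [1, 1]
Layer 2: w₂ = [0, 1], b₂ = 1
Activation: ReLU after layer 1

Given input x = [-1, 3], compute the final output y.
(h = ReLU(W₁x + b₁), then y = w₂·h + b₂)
y = 1

Layer 1 pre-activation: z₁ = [-2, -4]
After ReLU: h = [0, 0]
Layer 2 output: y = 0×0 + 1×0 + 1 = 1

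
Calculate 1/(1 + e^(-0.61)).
0.6479

sigmoid(0.61) = 1/(1 + e^(-0.61)) = 1/(1 + 0.5434) = 0.6479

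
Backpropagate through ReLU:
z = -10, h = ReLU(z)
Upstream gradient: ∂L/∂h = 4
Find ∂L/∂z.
∂L/∂z = 0

h = ReLU(-10) = 0
Since z < 0: ∂h/∂z = 0
∂L/∂z = ∂L/∂h · ∂h/∂z = 4 × 0 = 0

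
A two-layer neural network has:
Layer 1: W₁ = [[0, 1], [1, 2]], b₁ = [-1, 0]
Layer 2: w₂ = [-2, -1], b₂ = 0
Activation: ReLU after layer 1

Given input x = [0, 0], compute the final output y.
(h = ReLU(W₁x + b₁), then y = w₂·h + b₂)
y = 0

Layer 1 pre-activation: z₁ = [-1, 0]
After ReLU: h = [0, 0]
Layer 2 output: y = -2×0 + -1×0 + 0 = 0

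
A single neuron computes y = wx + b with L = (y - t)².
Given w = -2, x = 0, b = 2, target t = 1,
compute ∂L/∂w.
∂L/∂w = 0

y = wx + b = (-2)(0) + 2 = 2
∂L/∂y = 2(y - t) = 2(2 - 1) = 2
∂y/∂w = x = 0
∂L/∂w = ∂L/∂y · ∂y/∂w = 2 × 0 = 0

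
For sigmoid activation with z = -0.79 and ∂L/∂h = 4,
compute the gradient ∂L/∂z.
∂L/∂z = 0.8589

σ(-0.79) = 0.3122
σ'(-0.79) = σ(-0.79)(1 - σ(-0.79)) = 0.3122 × 0.6878 = 0.2147
∂L/∂z = ∂L/∂h · σ'(z) = 4 × 0.2147 = 0.8589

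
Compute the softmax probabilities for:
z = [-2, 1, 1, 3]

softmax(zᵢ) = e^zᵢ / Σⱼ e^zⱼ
p = [0.0053, 0.1059, 0.1059, 0.7828]

exp(z) = [0.1353, 2.718, 2.718, 20.09]
Sum = 25.66
p = [0.0053, 0.1059, 0.1059, 0.7828]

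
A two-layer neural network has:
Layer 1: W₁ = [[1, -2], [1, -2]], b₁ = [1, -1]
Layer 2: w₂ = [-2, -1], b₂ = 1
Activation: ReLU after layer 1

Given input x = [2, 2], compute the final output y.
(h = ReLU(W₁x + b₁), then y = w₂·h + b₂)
y = 1

Layer 1 pre-activation: z₁ = [-1, -3]
After ReLU: h = [0, 0]
Layer 2 output: y = -2×0 + -1×0 + 1 = 1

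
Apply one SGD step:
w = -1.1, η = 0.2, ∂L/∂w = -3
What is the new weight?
w_new = -0.5

w_new = w - η·∂L/∂w = -1.1 - 0.2×(-3) = -1.1 - (-0.6) = -0.5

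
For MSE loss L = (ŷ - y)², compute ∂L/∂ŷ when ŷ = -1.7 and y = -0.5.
∂L/∂ŷ = -2.4

∂L/∂ŷ = 2(ŷ - y) = 2(-1.7 - -0.5) = 2(-1.2) = -2.4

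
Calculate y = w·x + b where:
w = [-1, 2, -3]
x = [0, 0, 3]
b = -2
y = -11

y = (-1)(0) + (2)(0) + (-3)(3) + -2 = -11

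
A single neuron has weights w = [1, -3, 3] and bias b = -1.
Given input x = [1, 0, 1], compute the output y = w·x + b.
y = 3

y = (1)(1) + (-3)(0) + (3)(1) + -1 = 3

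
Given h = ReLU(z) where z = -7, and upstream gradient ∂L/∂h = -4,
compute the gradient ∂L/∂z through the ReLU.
∂L/∂z = 0

h = ReLU(-7) = 0
Since z < 0: ∂h/∂z = 0
∂L/∂z = ∂L/∂h · ∂h/∂z = -4 × 0 = 0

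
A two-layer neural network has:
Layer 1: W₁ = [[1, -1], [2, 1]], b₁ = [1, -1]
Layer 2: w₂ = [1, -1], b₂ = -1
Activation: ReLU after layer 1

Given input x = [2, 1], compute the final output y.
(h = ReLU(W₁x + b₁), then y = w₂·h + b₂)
y = -3

Layer 1 pre-activation: z₁ = [2, 4]
After ReLU: h = [2, 4]
Layer 2 output: y = 1×2 + -1×4 + -1 = -3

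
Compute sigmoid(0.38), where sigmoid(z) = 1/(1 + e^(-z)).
0.5939

sigmoid(0.38) = 1/(1 + e^(-0.38)) = 1/(1 + 0.6839) = 0.5939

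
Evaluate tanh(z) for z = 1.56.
0.9154

tanh(1.56) = (e^(1.56) - e^(-1.56))/(e^(1.56) + e^(-1.56)) = 0.9154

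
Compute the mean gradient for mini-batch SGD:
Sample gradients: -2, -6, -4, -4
Average gradient = -4

Average = (1/4)(-2 + -6 + -4 + -4) = -16/4 = -4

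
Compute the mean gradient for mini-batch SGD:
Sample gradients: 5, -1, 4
Average gradient = 2.667

Average = (1/3)(5 + -1 + 4) = 8/3 = 2.667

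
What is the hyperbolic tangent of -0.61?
-0.5441

tanh(-0.61) = (e^(-0.61) - e^(0.61))/(e^(-0.61) + e^(0.61)) = -0.5441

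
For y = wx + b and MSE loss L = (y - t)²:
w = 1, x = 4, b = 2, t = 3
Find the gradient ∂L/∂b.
∂L/∂b = 6

y = wx + b = (1)(4) + 2 = 6
∂L/∂y = 2(y - t) = 2(6 - 3) = 6
∂y/∂b = 1
∂L/∂b = ∂L/∂y · ∂y/∂b = 6 × 1 = 6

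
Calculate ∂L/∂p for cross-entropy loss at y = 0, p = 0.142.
∂L/∂p = 1.166

∂L/∂p = -y/p + (1-y)/(1-p) = 0 + 1/0.858 = 1.166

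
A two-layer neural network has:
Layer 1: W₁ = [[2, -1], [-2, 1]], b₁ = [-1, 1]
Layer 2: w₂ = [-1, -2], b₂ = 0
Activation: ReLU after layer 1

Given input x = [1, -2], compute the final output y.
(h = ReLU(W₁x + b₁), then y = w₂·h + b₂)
y = -3

Layer 1 pre-activation: z₁ = [3, -3]
After ReLU: h = [3, 0]
Layer 2 output: y = -1×3 + -2×0 + 0 = -3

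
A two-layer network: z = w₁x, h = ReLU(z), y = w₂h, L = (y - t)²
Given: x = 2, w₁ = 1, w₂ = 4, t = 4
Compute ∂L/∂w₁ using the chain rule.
∂L/∂w₁ = 64

Forward pass:
z = w₁x = 1×2 = 2
h = ReLU(2) = 2
y = w₂h = 4×2 = 8

Backward pass:
∂L/∂y = 2(y - t) = 2(8 - 4) = 8
∂y/∂h = w₂ = 4
∂h/∂z = 1 (ReLU derivative)
∂z/∂w₁ = x = 2

∂L/∂w₁ = 8 × 4 × 1 × 2 = 64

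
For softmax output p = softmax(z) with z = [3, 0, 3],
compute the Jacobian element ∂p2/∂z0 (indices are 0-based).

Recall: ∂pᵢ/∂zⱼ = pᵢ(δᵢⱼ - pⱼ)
∂p2/∂z0 = -0.238

p = softmax(z) = [0.4879, 0.02429, 0.4879]
p2 = 0.4879, p0 = 0.4879

∂p2/∂z0 = -p2 × p0 = -0.4879 × 0.4879 = -0.238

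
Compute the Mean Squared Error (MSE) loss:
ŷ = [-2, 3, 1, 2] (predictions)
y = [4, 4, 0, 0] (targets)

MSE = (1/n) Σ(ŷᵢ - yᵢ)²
MSE = 10.5

MSE = (1/4)((-2-4)² + (3-4)² + (1-0)² + (2-0)²) = (1/4)(36 + 1 + 1 + 4) = 10.5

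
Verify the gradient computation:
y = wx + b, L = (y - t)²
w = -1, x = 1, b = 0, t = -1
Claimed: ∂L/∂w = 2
Incorrect

y = (-1)(1) + 0 = -1
∂L/∂y = 2(y - t) = 2(-1 - -1) = 0
∂y/∂w = x = 1
∂L/∂w = 0 × 1 = 0

Claimed value: 2
Incorrect: The correct gradient is 0.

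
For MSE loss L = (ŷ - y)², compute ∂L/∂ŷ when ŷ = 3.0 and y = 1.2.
∂L/∂ŷ = 3.6

∂L/∂ŷ = 2(ŷ - y) = 2(3.0 - 1.2) = 2(1.8) = 3.6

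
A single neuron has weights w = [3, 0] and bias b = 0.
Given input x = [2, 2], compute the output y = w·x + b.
y = 6

y = (3)(2) + (0)(2) + 0 = 6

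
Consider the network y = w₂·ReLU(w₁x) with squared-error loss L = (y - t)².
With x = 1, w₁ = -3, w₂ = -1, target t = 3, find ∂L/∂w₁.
∂L/∂w₁ = 0

Forward pass:
z = w₁x = -3×1 = -3
h = ReLU(-3) = 0
y = w₂h = -1×0 = 0

Backward pass:
∂L/∂y = 2(y - t) = 2(0 - 3) = -6
∂y/∂h = w₂ = -1
∂h/∂z = 0 (ReLU derivative)
∂z/∂w₁ = x = 1

∂L/∂w₁ = -6 × -1 × 0 × 1 = 0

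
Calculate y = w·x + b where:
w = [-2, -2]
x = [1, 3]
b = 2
y = -6

y = (-2)(1) + (-2)(3) + 2 = -6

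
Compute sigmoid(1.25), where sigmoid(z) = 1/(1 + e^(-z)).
0.7773

sigmoid(1.25) = 1/(1 + e^(-1.25)) = 1/(1 + 0.2865) = 0.7773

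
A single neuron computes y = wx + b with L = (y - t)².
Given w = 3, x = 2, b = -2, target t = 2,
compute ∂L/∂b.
∂L/∂b = 4

y = wx + b = (3)(2) + -2 = 4
∂L/∂y = 2(y - t) = 2(4 - 2) = 4
∂y/∂b = 1
∂L/∂b = ∂L/∂y · ∂y/∂b = 4 × 1 = 4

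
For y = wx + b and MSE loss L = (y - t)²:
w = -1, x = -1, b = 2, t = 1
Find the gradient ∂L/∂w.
∂L/∂w = -4

y = wx + b = (-1)(-1) + 2 = 3
∂L/∂y = 2(y - t) = 2(3 - 1) = 4
∂y/∂w = x = -1
∂L/∂w = ∂L/∂y · ∂y/∂w = 4 × -1 = -4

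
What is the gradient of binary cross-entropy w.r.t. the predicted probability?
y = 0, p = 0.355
∂L/∂p = 1.55

∂L/∂p = -y/p + (1-y)/(1-p) = 0 + 1/0.645 = 1.55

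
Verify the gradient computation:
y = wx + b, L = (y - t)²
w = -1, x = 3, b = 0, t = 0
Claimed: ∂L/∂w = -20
Incorrect

y = (-1)(3) + 0 = -3
∂L/∂y = 2(y - t) = 2(-3 - 0) = -6
∂y/∂w = x = 3
∂L/∂w = -6 × 3 = -18

Claimed value: -20
Incorrect: The correct gradient is -18.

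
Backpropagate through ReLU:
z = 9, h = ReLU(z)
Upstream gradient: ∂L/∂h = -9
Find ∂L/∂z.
∂L/∂z = -9

h = ReLU(9) = 9
Since z > 0: ∂h/∂z = 1
∂L/∂z = ∂L/∂h · ∂h/∂z = -9 × 1 = -9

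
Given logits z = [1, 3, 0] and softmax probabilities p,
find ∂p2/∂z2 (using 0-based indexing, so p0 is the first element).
∂p2/∂z2 = 0.04025

p = softmax(z) = [0.1142, 0.8438, 0.04201]
p2 = 0.04201

∂p2/∂z2 = p2(1 - p2) = 0.04201 × (1 - 0.04201) = 0.04025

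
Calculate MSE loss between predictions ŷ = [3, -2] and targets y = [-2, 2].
MSE = 20.5

MSE = (1/2)((3--2)² + (-2-2)²) = (1/2)(25 + 16) = 20.5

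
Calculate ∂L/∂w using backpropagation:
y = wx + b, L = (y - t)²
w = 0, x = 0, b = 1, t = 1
∂L/∂w = 0

y = wx + b = (0)(0) + 1 = 1
∂L/∂y = 2(y - t) = 2(1 - 1) = 0
∂y/∂w = x = 0
∂L/∂w = ∂L/∂y · ∂y/∂w = 0 × 0 = 0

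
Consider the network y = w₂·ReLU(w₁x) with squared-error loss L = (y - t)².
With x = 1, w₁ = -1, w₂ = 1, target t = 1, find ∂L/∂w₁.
∂L/∂w₁ = 0

Forward pass:
z = w₁x = -1×1 = -1
h = ReLU(-1) = 0
y = w₂h = 1×0 = 0

Backward pass:
∂L/∂y = 2(y - t) = 2(0 - 1) = -2
∂y/∂h = w₂ = 1
∂h/∂z = 0 (ReLU derivative)
∂z/∂w₁ = x = 1

∂L/∂w₁ = -2 × 1 × 0 × 1 = 0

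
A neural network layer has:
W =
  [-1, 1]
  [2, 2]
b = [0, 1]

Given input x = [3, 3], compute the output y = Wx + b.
y = [0, 13]

Wx = [-1×3 + 1×3, 2×3 + 2×3]
   = [0, 12]
y = Wx + b = [0 + 0, 12 + 1] = [0, 13]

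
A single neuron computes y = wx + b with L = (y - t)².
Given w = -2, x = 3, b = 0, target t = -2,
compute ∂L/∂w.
∂L/∂w = -24

y = wx + b = (-2)(3) + 0 = -6
∂L/∂y = 2(y - t) = 2(-6 - -2) = -8
∂y/∂w = x = 3
∂L/∂w = ∂L/∂y · ∂y/∂w = -8 × 3 = -24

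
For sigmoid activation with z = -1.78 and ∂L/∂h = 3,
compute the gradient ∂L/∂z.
∂L/∂z = 0.3704

σ(-1.78) = 0.1443
σ'(-1.78) = σ(-1.78)(1 - σ(-1.78)) = 0.1443 × 0.8557 = 0.1235
∂L/∂z = ∂L/∂h · σ'(z) = 3 × 0.1235 = 0.3704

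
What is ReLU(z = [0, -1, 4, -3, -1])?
h = [0, 0, 4, 0, 0]

ReLU applied element-wise: max(0,0)=0, max(0,-1)=0, max(0,4)=4, max(0,-3)=0, max(0,-1)=0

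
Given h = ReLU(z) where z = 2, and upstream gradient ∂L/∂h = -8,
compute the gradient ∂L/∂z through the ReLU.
∂L/∂z = -8

h = ReLU(2) = 2
Since z > 0: ∂h/∂z = 1
∂L/∂z = ∂L/∂h · ∂h/∂z = -8 × 1 = -8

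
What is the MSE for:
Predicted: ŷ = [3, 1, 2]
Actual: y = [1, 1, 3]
MSE = 1.667

MSE = (1/3)((3-1)² + (1-1)² + (2-3)²) = (1/3)(4 + 0 + 1) = 1.667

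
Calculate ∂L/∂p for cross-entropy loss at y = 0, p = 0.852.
∂L/∂p = 6.757

∂L/∂p = -y/p + (1-y)/(1-p) = 0 + 1/0.148 = 6.757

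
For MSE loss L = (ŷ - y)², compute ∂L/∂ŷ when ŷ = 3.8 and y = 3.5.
∂L/∂ŷ = 0.6

∂L/∂ŷ = 2(ŷ - y) = 2(3.8 - 3.5) = 2(0.3) = 0.6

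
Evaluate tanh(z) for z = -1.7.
-0.9354

tanh(-1.7) = (e^(-1.7) - e^(1.7))/(e^(-1.7) + e^(1.7)) = -0.9354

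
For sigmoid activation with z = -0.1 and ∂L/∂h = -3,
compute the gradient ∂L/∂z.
∂L/∂z = -0.7481

σ(-0.1) = 0.475
σ'(-0.1) = σ(-0.1)(1 - σ(-0.1)) = 0.475 × 0.525 = 0.2494
∂L/∂z = ∂L/∂h · σ'(z) = -3 × 0.2494 = -0.7481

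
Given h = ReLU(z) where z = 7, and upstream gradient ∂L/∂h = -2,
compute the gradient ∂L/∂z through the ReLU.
∂L/∂z = -2

h = ReLU(7) = 7
Since z > 0: ∂h/∂z = 1
∂L/∂z = ∂L/∂h · ∂h/∂z = -2 × 1 = -2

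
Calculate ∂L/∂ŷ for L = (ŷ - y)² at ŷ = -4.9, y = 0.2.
∂L/∂ŷ = -10.2

∂L/∂ŷ = 2(ŷ - y) = 2(-4.9 - 0.2) = 2(-5.1) = -10.2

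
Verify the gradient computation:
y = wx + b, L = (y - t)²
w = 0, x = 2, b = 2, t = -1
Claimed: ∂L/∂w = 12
Correct

y = (0)(2) + 2 = 2
∂L/∂y = 2(y - t) = 2(2 - -1) = 6
∂y/∂w = x = 2
∂L/∂w = 6 × 2 = 12

Claimed value: 12
Correct: The correct gradient is 12.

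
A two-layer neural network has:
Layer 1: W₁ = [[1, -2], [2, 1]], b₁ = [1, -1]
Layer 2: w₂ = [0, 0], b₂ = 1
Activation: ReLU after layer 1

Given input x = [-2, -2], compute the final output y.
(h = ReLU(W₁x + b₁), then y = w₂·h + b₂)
y = 1

Layer 1 pre-activation: z₁ = [3, -7]
After ReLU: h = [3, 0]
Layer 2 output: y = 0×3 + 0×0 + 1 = 1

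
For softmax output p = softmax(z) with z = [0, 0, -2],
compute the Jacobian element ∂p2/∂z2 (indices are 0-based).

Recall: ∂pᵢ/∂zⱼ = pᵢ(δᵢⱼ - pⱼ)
∂p2/∂z2 = 0.05936

p = softmax(z) = [0.4683, 0.4683, 0.06338]
p2 = 0.06338

∂p2/∂z2 = p2(1 - p2) = 0.06338 × (1 - 0.06338) = 0.05936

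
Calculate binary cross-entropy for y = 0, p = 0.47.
L = 0.6349

L = -0·log(0.47) - 1·log(0.53) = -log(0.53) = 0.6349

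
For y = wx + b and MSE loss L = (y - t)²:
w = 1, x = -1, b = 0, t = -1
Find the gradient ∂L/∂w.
∂L/∂w = 0

y = wx + b = (1)(-1) + 0 = -1
∂L/∂y = 2(y - t) = 2(-1 - -1) = 0
∂y/∂w = x = -1
∂L/∂w = ∂L/∂y · ∂y/∂w = 0 × -1 = 0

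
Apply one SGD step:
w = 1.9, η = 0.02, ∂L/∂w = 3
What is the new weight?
w_new = 1.84

w_new = w - η·∂L/∂w = 1.9 - 0.02×(3) = 1.9 - (0.06) = 1.84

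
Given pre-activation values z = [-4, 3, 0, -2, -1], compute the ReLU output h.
h = [0, 3, 0, 0, 0]

ReLU applied element-wise: max(0,-4)=0, max(0,3)=3, max(0,0)=0, max(0,-2)=0, max(0,-1)=0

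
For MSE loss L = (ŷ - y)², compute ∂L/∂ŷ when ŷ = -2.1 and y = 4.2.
∂L/∂ŷ = -12.6

∂L/∂ŷ = 2(ŷ - y) = 2(-2.1 - 4.2) = 2(-6.3) = -12.6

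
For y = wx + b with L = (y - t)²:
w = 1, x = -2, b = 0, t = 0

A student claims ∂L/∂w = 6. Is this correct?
Incorrect

y = (1)(-2) + 0 = -2
∂L/∂y = 2(y - t) = 2(-2 - 0) = -4
∂y/∂w = x = -2
∂L/∂w = -4 × -2 = 8

Claimed value: 6
Incorrect: The correct gradient is 8.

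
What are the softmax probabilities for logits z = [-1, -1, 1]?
p = [0.1065, 0.1065, 0.787]

exp(z) = [0.3679, 0.3679, 2.718]
Sum = 3.454
p = [0.1065, 0.1065, 0.787]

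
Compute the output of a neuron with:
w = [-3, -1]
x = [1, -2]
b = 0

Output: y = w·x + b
y = -1

y = (-3)(1) + (-1)(-2) + 0 = -1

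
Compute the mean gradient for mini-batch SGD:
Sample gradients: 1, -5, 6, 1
Average gradient = 0.75

Average = (1/4)(1 + -5 + 6 + 1) = 3/4 = 0.75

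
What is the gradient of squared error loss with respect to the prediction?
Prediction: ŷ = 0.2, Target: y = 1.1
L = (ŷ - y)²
∂L/∂ŷ = -1.8

∂L/∂ŷ = 2(ŷ - y) = 2(0.2 - 1.1) = 2(-0.9) = -1.8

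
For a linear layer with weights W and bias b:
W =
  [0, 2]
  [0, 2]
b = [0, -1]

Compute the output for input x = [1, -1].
y = [-2, -3]

Wx = [0×1 + 2×-1, 0×1 + 2×-1]
   = [-2, -2]
y = Wx + b = [-2 + 0, -2 + -1] = [-2, -3]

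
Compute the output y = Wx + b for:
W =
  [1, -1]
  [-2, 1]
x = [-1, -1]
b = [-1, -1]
y = [-1, 0]

Wx = [1×-1 + -1×-1, -2×-1 + 1×-1]
   = [0, 1]
y = Wx + b = [0 + -1, 1 + -1] = [-1, 0]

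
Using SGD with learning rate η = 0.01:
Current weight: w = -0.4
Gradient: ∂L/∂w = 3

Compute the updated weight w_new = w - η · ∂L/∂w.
w_new = -0.43

w_new = w - η·∂L/∂w = -0.4 - 0.01×(3) = -0.4 - (0.03) = -0.43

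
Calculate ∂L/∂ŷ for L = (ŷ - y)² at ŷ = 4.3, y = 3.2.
∂L/∂ŷ = 2.2

∂L/∂ŷ = 2(ŷ - y) = 2(4.3 - 3.2) = 2(1.1) = 2.2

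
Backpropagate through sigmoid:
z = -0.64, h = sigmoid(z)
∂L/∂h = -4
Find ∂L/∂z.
∂L/∂z = -0.9042

σ(-0.64) = 0.3452
σ'(-0.64) = σ(-0.64)(1 - σ(-0.64)) = 0.3452 × 0.6548 = 0.2261
∂L/∂z = ∂L/∂h · σ'(z) = -4 × 0.2261 = -0.9042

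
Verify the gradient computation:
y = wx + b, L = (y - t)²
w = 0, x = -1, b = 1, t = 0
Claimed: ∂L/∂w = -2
Correct

y = (0)(-1) + 1 = 1
∂L/∂y = 2(y - t) = 2(1 - 0) = 2
∂y/∂w = x = -1
∂L/∂w = 2 × -1 = -2

Claimed value: -2
Correct: The correct gradient is -2.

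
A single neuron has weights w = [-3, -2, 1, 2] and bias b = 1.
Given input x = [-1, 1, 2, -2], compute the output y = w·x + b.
y = 0

y = (-3)(-1) + (-2)(1) + (1)(2) + (2)(-2) + 1 = 0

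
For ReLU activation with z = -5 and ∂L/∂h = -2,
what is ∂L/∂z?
∂L/∂z = 0

h = ReLU(-5) = 0
Since z < 0: ∂h/∂z = 0
∂L/∂z = ∂L/∂h · ∂h/∂z = -2 × 0 = 0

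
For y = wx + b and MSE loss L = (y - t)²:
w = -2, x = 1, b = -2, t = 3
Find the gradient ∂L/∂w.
∂L/∂w = -14

y = wx + b = (-2)(1) + -2 = -4
∂L/∂y = 2(y - t) = 2(-4 - 3) = -14
∂y/∂w = x = 1
∂L/∂w = ∂L/∂y · ∂y/∂w = -14 × 1 = -14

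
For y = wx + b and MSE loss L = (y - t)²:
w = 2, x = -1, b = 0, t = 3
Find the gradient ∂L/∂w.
∂L/∂w = 10

y = wx + b = (2)(-1) + 0 = -2
∂L/∂y = 2(y - t) = 2(-2 - 3) = -10
∂y/∂w = x = -1
∂L/∂w = ∂L/∂y · ∂y/∂w = -10 × -1 = 10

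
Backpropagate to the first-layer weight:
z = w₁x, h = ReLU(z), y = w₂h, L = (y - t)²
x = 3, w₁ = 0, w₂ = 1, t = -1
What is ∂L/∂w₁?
∂L/∂w₁ = 0

Forward pass:
z = w₁x = 0×3 = 0
h = ReLU(0) = 0
y = w₂h = 1×0 = 0

Backward pass:
∂L/∂y = 2(y - t) = 2(0 - -1) = 2
∂y/∂h = w₂ = 1
∂h/∂z = 0 (ReLU derivative)
∂z/∂w₁ = x = 3

∂L/∂w₁ = 2 × 1 × 0 × 3 = 0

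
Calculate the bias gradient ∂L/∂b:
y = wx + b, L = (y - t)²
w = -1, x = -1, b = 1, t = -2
∂L/∂b = 8

y = wx + b = (-1)(-1) + 1 = 2
∂L/∂y = 2(y - t) = 2(2 - -2) = 8
∂y/∂b = 1
∂L/∂b = ∂L/∂y · ∂y/∂b = 8 × 1 = 8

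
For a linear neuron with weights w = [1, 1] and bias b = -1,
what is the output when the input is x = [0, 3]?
y = 2

y = (1)(0) + (1)(3) + -1 = 2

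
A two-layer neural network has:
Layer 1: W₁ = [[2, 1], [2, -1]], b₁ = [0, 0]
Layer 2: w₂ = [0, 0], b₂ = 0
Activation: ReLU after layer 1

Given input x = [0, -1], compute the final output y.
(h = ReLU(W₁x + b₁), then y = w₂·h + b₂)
y = 0

Layer 1 pre-activation: z₁ = [-1, 1]
After ReLU: h = [0, 1]
Layer 2 output: y = 0×0 + 0×1 + 0 = 0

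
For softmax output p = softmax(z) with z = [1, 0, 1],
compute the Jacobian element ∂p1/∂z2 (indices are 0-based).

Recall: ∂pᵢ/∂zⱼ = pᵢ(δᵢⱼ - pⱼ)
∂p1/∂z2 = -0.06561

p = softmax(z) = [0.4223, 0.1554, 0.4223]
p1 = 0.1554, p2 = 0.4223

∂p1/∂z2 = -p1 × p2 = -0.1554 × 0.4223 = -0.06561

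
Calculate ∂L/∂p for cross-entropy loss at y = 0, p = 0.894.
∂L/∂p = 9.434

∂L/∂p = -y/p + (1-y)/(1-p) = 0 + 1/0.106 = 9.434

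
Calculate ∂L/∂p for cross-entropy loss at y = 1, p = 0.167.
∂L/∂p = -5.988

∂L/∂p = -y/p + (1-y)/(1-p) = -1/0.167 + 0 = -5.988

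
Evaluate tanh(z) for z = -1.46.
-0.8977

tanh(-1.46) = (e^(-1.46) - e^(1.46))/(e^(-1.46) + e^(1.46)) = -0.8977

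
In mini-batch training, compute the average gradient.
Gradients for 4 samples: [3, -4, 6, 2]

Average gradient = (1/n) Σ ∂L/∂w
Average gradient = 1.75

Average = (1/4)(3 + -4 + 6 + 2) = 7/4 = 1.75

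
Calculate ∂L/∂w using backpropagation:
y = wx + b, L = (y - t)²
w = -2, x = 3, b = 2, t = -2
∂L/∂w = -12

y = wx + b = (-2)(3) + 2 = -4
∂L/∂y = 2(y - t) = 2(-4 - -2) = -4
∂y/∂w = x = 3
∂L/∂w = ∂L/∂y · ∂y/∂w = -4 × 3 = -12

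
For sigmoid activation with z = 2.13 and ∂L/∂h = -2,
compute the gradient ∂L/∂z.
∂L/∂z = -0.1899

σ(2.13) = 0.8938
σ'(2.13) = σ(2.13)(1 - σ(2.13)) = 0.8938 × 0.1062 = 0.09493
∂L/∂z = ∂L/∂h · σ'(z) = -2 × 0.09493 = -0.1899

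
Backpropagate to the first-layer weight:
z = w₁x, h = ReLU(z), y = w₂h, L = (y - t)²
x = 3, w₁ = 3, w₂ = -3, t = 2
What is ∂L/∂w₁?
∂L/∂w₁ = 522

Forward pass:
z = w₁x = 3×3 = 9
h = ReLU(9) = 9
y = w₂h = -3×9 = -27

Backward pass:
∂L/∂y = 2(y - t) = 2(-27 - 2) = -58
∂y/∂h = w₂ = -3
∂h/∂z = 1 (ReLU derivative)
∂z/∂w₁ = x = 3

∂L/∂w₁ = -58 × -3 × 1 × 3 = 522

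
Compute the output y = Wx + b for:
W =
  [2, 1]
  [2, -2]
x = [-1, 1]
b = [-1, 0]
y = [-2, -4]

Wx = [2×-1 + 1×1, 2×-1 + -2×1]
   = [-1, -4]
y = Wx + b = [-1 + -1, -4 + 0] = [-2, -4]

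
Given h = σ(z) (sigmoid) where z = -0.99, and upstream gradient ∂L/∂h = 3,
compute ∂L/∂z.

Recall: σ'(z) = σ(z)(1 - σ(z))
∂L/∂z = 0.5926

σ(-0.99) = 0.2709
σ'(-0.99) = σ(-0.99)(1 - σ(-0.99)) = 0.2709 × 0.7291 = 0.1975
∂L/∂z = ∂L/∂h · σ'(z) = 3 × 0.1975 = 0.5926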